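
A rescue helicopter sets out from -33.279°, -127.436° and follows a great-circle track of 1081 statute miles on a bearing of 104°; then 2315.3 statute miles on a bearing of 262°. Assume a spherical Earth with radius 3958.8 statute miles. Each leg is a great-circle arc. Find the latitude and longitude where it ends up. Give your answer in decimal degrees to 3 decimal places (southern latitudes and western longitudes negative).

latitude -33.262°, longitude -149.479°

Apply the spherical direct solution leg by leg, carrying full precision between legs.
Leg 1: from (-33.279°, -127.436°), δ = 1081/3958.8 = 0.273063 rad, θ = 104° → φ = -35.657°, λ = -108.649°.
Leg 2: from (-35.657°, -108.649°), δ = 2315.3/3958.8 = 0.584849 rad, θ = 262° → φ = -33.262°, λ = -149.479°.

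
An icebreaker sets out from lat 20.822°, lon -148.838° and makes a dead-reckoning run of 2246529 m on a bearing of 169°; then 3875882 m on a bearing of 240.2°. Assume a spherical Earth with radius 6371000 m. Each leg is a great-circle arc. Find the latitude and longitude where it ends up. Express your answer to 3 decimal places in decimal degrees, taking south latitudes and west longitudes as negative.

Apply the spherical direct solution leg by leg, carrying full precision between legs.
Leg 1: from (20.822°, -148.838°), δ = 2246529/6371000 = 0.352618 rad, θ = 169° → φ = 0.958°, λ = -145.059°.
Leg 2: from (0.958°, -145.059°), δ = 3875882/6371000 = 0.608363 rad, θ = 240.2° → φ = -15.680°, λ = -176.065°.

latitude -15.680°, longitude -176.065°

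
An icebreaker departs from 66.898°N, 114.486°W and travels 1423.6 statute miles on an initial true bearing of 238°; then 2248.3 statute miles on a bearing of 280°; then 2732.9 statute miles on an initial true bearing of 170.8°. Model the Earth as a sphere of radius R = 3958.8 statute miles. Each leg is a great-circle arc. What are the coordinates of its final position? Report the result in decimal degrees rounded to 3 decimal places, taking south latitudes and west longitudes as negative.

latitude 6.966°, longitude 172.494°

Apply the spherical direct solution leg by leg, carrying full precision between legs.
Leg 1: from (66.898°, -114.486°), δ = 1423.6/3958.8 = 0.359604 rad, θ = 238° → φ = 51.981°, λ = -143.467°.
Leg 2: from (51.981°, -143.467°), δ = 2248.3/3958.8 = 0.567925 rad, θ = 280° → φ = 46.192°, λ = 166.607°.
Leg 3: from (46.192°, 166.607°), δ = 2732.9/3958.8 = 0.690335 rad, θ = 170.8° → φ = 6.966°, λ = 172.494°.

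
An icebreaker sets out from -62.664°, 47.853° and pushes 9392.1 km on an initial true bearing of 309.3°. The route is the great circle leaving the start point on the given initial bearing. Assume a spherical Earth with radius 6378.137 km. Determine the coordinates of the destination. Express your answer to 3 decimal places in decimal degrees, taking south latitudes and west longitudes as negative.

latitude 11.672°, longitude -3.995°

δ = 9392.1/6378.137 = 1.472546 rad (84.3707°).
With φ₁ = -62.664° = -1.093693 rad and θ = 309.3° = 5.398303 rad:
sin φ₂ = sin φ₁ cos δ + cos φ₁ sin δ cos θ = (-0.888329)(0.098092) + (0.459208)(0.995177)(0.633381) = 0.202312
φ₂ = asin(0.202312) = 0.203719 rad = 11.672°.
Δλ = atan2( sin θ sin δ cos φ₁ , cos δ − sin φ₁ sin φ₂ ) = atan2(-0.353640, 0.277812) = -0.904910 rad = -51.848°.
λ₂ = λ₁ + Δλ = -3.995°.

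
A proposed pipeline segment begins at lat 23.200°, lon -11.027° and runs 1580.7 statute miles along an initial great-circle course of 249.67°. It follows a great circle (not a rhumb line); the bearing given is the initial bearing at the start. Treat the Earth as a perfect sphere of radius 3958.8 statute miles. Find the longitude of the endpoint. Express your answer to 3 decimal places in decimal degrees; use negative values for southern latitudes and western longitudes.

Central angle δ = d/R = 0.399288 rad.
Converting: φ₁ = 0.404916 rad, θ = 4.357564 rad.
Destination latitude: φ₂ = arcsin( sin φ₁ cos δ + cos φ₁ sin δ cos θ ) = arcsin(0.238809) = 13.816°.
For the longitude increment, Δλ = atan2( sin θ sin δ cos φ₁, cos δ − sin φ₁ sin φ₂ ) = atan2(-0.335066, 0.827261) = -22.049°.
λ₂ = -11.027° + -22.049° = -33.076°.

longitude -33.076°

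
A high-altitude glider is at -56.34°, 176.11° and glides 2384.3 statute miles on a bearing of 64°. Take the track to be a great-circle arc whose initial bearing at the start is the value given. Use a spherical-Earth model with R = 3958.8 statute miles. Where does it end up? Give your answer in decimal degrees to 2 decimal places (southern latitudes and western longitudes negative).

latitude -33.25°, longitude -146.38°

Angular distance δ = d/R = 2384.3 / 3958.8 = 0.602278 rad.
Converting: φ₁ = -0.983319 rad, θ = 1.117011 rad.
Applying the spherical law of cosines for sides, sin φ₂ = sin φ₁ cos δ + cos φ₁ sin δ cos θ = -0.548239, so φ₂ = -33.25°.
Δλ = atan2( sin θ sin δ cos φ₁ , cos δ − sin φ₁ sin φ₂ ) = atan2(0.282223, 0.367725) = 0.654597 rad = 37.51°.
λ₂ = 176.11° + 37.51° = 213.62°, normalized to (−180°, 180°] → -146.38°.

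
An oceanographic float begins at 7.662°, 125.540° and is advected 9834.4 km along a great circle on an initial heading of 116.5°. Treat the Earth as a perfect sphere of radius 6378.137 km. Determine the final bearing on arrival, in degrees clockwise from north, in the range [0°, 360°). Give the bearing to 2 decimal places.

final bearing 99.35°

The arc subtends δ = 9834.4/6378.137 = 1.541892 rad at the centre.
With φ₁ = 7.662° = 0.133727 rad and θ = 116.5° = 2.033309 rad:
Destination latitude: φ₂ = arcsin( sin φ₁ cos δ + cos φ₁ sin δ cos θ ) = arcsin(-0.438176) = -25.988°.
Δλ = atan2( sin θ sin δ cos φ₁ , cos δ − sin φ₁ sin φ₂ ) = atan2(0.886574, 0.087322) = 1.472620 rad = 84.375°.
λ₂ = 125.540° + 84.375° = 209.915°, normalized to (−180°, 180°] → -150.085°.
The forward bearing on arrival equals the back-azimuth from the destination plus 180°.
Back-azimuth from P₂ (-25.99°, -150.09°) to P₁ (7.66°, 125.54°), with Δλ' = λ₁ − λ₂ = 275.63°: atan2( sin Δλ' cos φ₁ , cos φ₂ sin φ₁ − sin φ₂ cos φ₁ cos Δλ' ) = 279.35°.
Final bearing = (279.35° + 180°) mod 360° = 99.35°.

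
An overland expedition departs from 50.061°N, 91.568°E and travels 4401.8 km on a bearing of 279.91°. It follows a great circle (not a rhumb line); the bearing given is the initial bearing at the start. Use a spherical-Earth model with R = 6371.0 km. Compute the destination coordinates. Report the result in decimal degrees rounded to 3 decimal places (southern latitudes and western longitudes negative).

The arc subtends δ = 4401.8/6371 = 0.690912 rad at the centre.
Converting: φ₁ = 0.873729 rad, θ = 4.885351 rad.
sin φ₂ = sin φ₁ cos δ + cos φ₁ sin δ cos θ = (0.766728)(0.770665) + (0.641972)(0.637240)(0.172101) = 0.661296
φ₂ = asin(0.661296) = 0.722545 rad = 41.399°.
Then Δλ = atan2(-0.402986, 0.263631) = -0.991479 rad, from sin θ sin δ cos φ₁ over cos δ − sin φ₁ sin φ₂.
Hence λ₂ = 91.568° + -56.808° = 34.760°.

latitude 41.399°, longitude 34.760°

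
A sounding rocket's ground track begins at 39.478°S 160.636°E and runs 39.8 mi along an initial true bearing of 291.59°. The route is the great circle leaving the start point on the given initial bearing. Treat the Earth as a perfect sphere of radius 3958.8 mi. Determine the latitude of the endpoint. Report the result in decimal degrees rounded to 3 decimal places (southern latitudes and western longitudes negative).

latitude -39.264°

δ = 39.8/3958.8 = 0.010054 rad (0.5760°).
Converting: φ₁ = -0.689021 rad, θ = 5.089206 rad.
Destination latitude: φ₂ = arcsin( sin φ₁ cos δ + cos φ₁ sin δ cos θ ) = arcsin(-0.632894) = -39.264°.
Then Δλ = atan2(-0.007215, 0.597567) = -0.012074 rad, from sin θ sin δ cos φ₁ over cos δ − sin φ₁ sin φ₂.
Hence λ₂ = 160.636° + -0.692° = 159.944°.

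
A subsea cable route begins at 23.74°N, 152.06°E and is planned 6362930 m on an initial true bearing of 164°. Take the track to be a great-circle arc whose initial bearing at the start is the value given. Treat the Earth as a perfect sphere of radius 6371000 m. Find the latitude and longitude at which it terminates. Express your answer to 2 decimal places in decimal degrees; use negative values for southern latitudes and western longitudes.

Angular distance δ = d/R = 6362930 / 6371000 = 0.998733 rad.
With φ₁ = 23.74° = 0.414341 rad and θ = 164° = 2.862340 rad:
Applying the spherical law of cosines for sides, sin φ₂ = sin φ₁ cos δ + cos φ₁ sin δ cos θ = -0.521878, so φ₂ = -31.46°.
Δλ = atan2( sin θ sin δ cos φ₁ , cos δ − sin φ₁ sin φ₂ ) = atan2(0.212142, 0.751469) = 0.275143 rad = 15.76°.
λ₂ = λ₁ + Δλ = 167.82°.

latitude -31.46°, longitude 167.82°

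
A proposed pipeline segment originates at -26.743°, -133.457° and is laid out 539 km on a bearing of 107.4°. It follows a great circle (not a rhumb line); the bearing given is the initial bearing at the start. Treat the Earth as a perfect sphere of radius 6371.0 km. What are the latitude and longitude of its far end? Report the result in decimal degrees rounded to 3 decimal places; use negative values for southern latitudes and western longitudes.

latitude -28.096°, longitude -128.213°

The arc subtends δ = 539/6371 = 0.084602 rad at the centre.
Converting: φ₁ = -0.466753 rad, θ = 1.874484 rad.
Applying the spherical law of cosines for sides, sin φ₂ = sin φ₁ cos δ + cos φ₁ sin δ cos θ = -0.470946, so φ₂ = -28.096°.
Then Δλ = atan2(0.072009, 0.784503) = 0.091533 rad, from sin θ sin δ cos φ₁ over cos δ − sin φ₁ sin φ₂.
Hence λ₂ = -133.457° + 5.244° = -128.213°.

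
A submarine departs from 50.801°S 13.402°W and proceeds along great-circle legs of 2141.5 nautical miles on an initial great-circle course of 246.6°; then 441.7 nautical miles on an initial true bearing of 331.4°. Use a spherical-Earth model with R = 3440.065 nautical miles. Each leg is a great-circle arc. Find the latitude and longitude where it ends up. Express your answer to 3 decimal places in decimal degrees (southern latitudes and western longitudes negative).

latitude -44.318°, longitude -76.346°

Apply the spherical direct solution leg by leg, carrying full precision between legs.
Leg 1: from (-50.801°, -13.402°), δ = 2141.5/3440.065 = 0.622517 rad, θ = 246.6° → φ = -50.890°, λ = -71.431°.
Leg 2: from (-50.890°, -71.431°), δ = 441.7/3440.065 = 0.128399 rad, θ = 331.4° → φ = -44.318°, λ = -76.346°.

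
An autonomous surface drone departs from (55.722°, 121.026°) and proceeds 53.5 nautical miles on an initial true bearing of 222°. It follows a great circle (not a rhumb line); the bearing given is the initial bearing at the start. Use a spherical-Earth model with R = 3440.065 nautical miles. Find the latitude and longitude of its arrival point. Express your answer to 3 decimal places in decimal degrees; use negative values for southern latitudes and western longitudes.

latitude 55.055°, longitude 119.985°

The arc subtends δ = 53.5/3440.065 = 0.015552 rad at the centre.
Start latitude φ₁ = 0.972532 rad; initial bearing θ = 3.874631 rad.
Destination latitude: φ₂ = arcsin( sin φ₁ cos δ + cos φ₁ sin δ cos θ ) = arcsin(0.819706) = 55.055°.
For the longitude increment, Δλ = atan2( sin θ sin δ cos φ₁, cos δ − sin φ₁ sin φ₂ ) = atan2(-0.005861, 0.322544) = -1.041°.
λ₂ = λ₁ + Δλ = 119.985°.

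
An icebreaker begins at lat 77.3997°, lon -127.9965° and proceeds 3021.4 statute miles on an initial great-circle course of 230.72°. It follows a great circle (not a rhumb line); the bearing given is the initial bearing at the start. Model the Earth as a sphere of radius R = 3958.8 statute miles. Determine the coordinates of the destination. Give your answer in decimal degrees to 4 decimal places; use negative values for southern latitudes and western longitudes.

latitude 37.5712°, longitude -170.4569°

δ = 3021.4/3958.8 = 0.763211 rad (43.7288°).
Converting: φ₁ = 1.350880 rad, θ = 4.026824 rad.
sin φ₂ = sin φ₁ cos δ + cos φ₁ sin δ cos θ = (0.975916)(0.722620) + (0.218148)(0.691245)(-0.633111) = 0.609747
φ₂ = asin(0.609747) = 0.655741 rad = 37.5712°.
Then Δλ = atan2(-0.116724, 0.127559) = -0.741074 rad, from sin θ sin δ cos φ₁ over cos δ − sin φ₁ sin φ₂.
λ₂ = λ₁ + Δλ = -170.4569°.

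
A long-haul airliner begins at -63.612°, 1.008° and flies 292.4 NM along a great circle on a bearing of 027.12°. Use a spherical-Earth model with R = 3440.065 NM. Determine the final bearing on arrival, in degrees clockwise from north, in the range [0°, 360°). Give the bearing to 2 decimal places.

final bearing 23.31°

Angular distance δ = d/R = 292.4 / 3440.065 = 0.084998 rad.
With φ₁ = -63.612° = -1.110239 rad and θ = 27.12° = 0.473333 rad:
sin φ₂ = sin φ₁ cos δ + cos φ₁ sin δ cos θ = (-0.895805)(0.996390) + (0.444448)(0.084896)(0.890054) = -0.858987
φ₂ = asin(-0.858987) = -1.033289 rad = -59.203°.
Then Δλ = atan2(0.017200, 0.226905) = 0.075659 rad, from sin θ sin δ cos φ₁ over cos δ − sin φ₁ sin φ₂.
λ₂ = λ₁ + Δλ = 5.343°.
The forward bearing on arrival equals the back-azimuth from the destination plus 180°.
Back-azimuth from P₂ (-59.20°, 5.34°) to P₁ (-63.61°, 1.01°), with Δλ' = λ₁ − λ₂ = -4.33°: atan2( sin Δλ' cos φ₁ , cos φ₂ sin φ₁ − sin φ₂ cos φ₁ cos Δλ' ) = 203.31°.
Final bearing = (203.31° + 180°) mod 360° = 23.31°.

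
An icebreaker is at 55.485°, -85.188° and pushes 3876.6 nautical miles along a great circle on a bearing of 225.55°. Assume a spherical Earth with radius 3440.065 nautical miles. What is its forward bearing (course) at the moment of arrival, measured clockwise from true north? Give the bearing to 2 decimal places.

final bearing 203.86°

δ = 3876.6/3440.065 = 1.126897 rad (64.5665°).
Start latitude φ₁ = 0.968396 rad; initial bearing θ = 3.936590 rad.
sin φ₂ = sin φ₁ cos δ + cos φ₁ sin δ cos θ = (0.823978)(0.429464) + (0.566622)(0.903084)(-0.700287) = -0.004473
φ₂ = asin(-0.004473) = -0.004473 rad = -0.256°.
Δλ = atan2( sin θ sin δ cos φ₁ , cos δ − sin φ₁ sin φ₂ ) = atan2(-0.365288, 0.433150) = -0.700609 rad = -40.142°.
Hence λ₂ = -85.188° + -40.142° = -125.330°.
The forward bearing on arrival equals the back-azimuth from the destination plus 180°.
Back-azimuth from P₂ (-0.26°, -125.33°) to P₁ (55.48°, -85.19°), with Δλ' = λ₁ − λ₂ = 40.14°: atan2( sin Δλ' cos φ₁ , cos φ₂ sin φ₁ − sin φ₂ cos φ₁ cos Δλ' ) = 23.86°.
Final bearing = (23.86° + 180°) mod 360° = 203.86°.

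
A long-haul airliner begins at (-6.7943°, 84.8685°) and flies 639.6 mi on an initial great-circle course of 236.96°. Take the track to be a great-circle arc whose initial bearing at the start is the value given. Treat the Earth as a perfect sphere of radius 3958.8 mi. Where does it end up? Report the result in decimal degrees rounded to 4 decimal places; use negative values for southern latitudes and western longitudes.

latitude -11.7625°, longitude 76.9513°

Angular distance δ = d/R = 639.6 / 3958.8 = 0.161564 rad.
Start latitude φ₁ = -0.118583 rad; initial bearing θ = 4.135732 rad.
sin φ₂ = sin φ₁ cos δ + cos φ₁ sin δ cos θ = (-0.118305)(0.986977) + (0.992977)(0.160862)(-0.545224) = -0.203855
φ₂ = asin(-0.203855) = -0.205294 rad = -11.7625°.
Δλ = atan2( sin θ sin δ cos φ₁ , cos δ − sin φ₁ sin φ₂ ) = atan2(-0.133902, 0.962860) = -0.138181 rad = -7.9172°.
λ₂ = 84.8685° + -7.9172° = 76.9513°.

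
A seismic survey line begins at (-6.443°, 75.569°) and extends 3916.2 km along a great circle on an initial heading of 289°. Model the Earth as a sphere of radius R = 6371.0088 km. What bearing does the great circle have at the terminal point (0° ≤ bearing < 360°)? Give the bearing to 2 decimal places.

final bearing 289.30°

Central angle δ = d/R = 0.614691 rad.
With φ₁ = -6.443° = -0.112452 rad and θ = 289° = 5.044002 rad:
sin φ₂ = sin φ₁ cos δ + cos φ₁ sin δ cos θ = (-0.112215)(0.816952) + (0.993684)(0.576706)(0.325568) = 0.094897
φ₂ = asin(0.094897) = 0.095040 rad = 5.445°.
Then Δλ = atan2(-0.541842, 0.827601) = -0.579682 rad, from sin θ sin δ cos φ₁ over cos δ − sin φ₁ sin φ₂.
Hence λ₂ = 75.569° + -33.213° = 42.356°.
The forward bearing on arrival equals the back-azimuth from the destination plus 180°.
Back-azimuth from P₂ (5.45°, 42.36°) to P₁ (-6.44°, 75.57°), with Δλ' = λ₁ − λ₂ = 33.21°: atan2( sin Δλ' cos φ₁ , cos φ₂ sin φ₁ − sin φ₂ cos φ₁ cos Δλ' ) = 109.30°.
Final bearing = (109.30° + 180°) mod 360° = 289.30°.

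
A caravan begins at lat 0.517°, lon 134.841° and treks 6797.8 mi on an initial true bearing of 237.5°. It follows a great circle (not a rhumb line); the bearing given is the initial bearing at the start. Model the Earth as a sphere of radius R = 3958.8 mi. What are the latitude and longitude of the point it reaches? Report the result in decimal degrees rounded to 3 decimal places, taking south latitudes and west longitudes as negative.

Angular distance δ = d/R = 6797.8 / 3958.8 = 1.717137 rad.
Converting: φ₁ = 0.009023 rad, θ = 4.145157 rad.
Applying the spherical law of cosines for sides, sin φ₂ = sin φ₁ cos δ + cos φ₁ sin δ cos θ = -0.532851, so φ₂ = -32.198°.
Then Δλ = atan2(-0.834343, -0.141010) = -1.738222 rad, from sin θ sin δ cos φ₁ over cos δ − sin φ₁ sin φ₂.
λ₂ = 134.841° + -99.593° = 35.248°.

latitude -32.198°, longitude 35.248°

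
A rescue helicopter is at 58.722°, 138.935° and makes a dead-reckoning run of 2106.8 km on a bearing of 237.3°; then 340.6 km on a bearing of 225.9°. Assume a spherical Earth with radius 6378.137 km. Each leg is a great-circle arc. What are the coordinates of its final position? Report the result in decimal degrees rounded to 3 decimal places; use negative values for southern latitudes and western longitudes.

latitude 43.676°, longitude 112.829°

Apply the spherical direct solution leg by leg, carrying full precision between legs.
Leg 1: from (58.722°, 138.935°), δ = 2106.8/6378.137 = 0.330316 rad, θ = 237.3° → φ = 45.847°, λ = 115.867°.
Leg 2: from (45.847°, 115.867°), δ = 340.6/6378.137 = 0.053401 rad, θ = 225.9° → φ = 43.676°, λ = 112.829°.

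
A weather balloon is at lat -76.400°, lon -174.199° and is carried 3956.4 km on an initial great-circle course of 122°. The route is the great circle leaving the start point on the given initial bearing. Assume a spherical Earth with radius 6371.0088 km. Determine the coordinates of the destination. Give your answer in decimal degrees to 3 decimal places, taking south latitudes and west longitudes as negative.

Central angle δ = d/R = 0.621001 rad.
With φ₁ = -76.400° = -1.333432 rad and θ = 122° = 2.129302 rad:
Applying the spherical law of cosines for sides, sin φ₂ = sin φ₁ cos δ + cos φ₁ sin δ cos θ = -0.862995, so φ₂ = -59.655°.
Δλ = atan2( sin θ sin δ cos φ₁ , cos δ − sin φ₁ sin φ₂ ) = atan2(0.116028, -0.025501) = 1.787137 rad = 102.395°.
λ₂ = λ₁ + Δλ = -71.804°.

latitude -59.655°, longitude -71.804°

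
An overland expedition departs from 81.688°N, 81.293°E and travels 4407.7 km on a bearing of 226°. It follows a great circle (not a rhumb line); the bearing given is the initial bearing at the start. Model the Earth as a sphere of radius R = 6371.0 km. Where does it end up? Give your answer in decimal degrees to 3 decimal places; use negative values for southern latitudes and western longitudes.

latitude 44.260°, longitude 41.444°

Central angle δ = d/R = 0.691838 rad.
Converting: φ₁ = 1.425725 rad, θ = 3.944444 rad.
Applying the spherical law of cosines for sides, sin φ₂ = sin φ₁ cos δ + cos φ₁ sin δ cos θ = 0.697921, so φ₂ = 44.260°.
Then Δλ = atan2(-0.066341, 0.079485) = -0.695505 rad, from sin θ sin δ cos φ₁ over cos δ − sin φ₁ sin φ₂.
λ₂ = λ₁ + Δλ = 41.444°.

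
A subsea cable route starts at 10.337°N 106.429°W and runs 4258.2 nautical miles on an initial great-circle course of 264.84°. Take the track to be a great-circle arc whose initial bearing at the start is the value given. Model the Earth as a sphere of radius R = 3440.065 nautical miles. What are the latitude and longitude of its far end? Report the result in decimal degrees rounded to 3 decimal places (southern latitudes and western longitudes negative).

latitude -1.431°, longitude -176.741°

Central angle δ = d/R = 1.237825 rad.
Start latitude φ₁ = 0.180415 rad; initial bearing θ = 4.622330 rad.
Applying the spherical law of cosines for sides, sin φ₂ = sin φ₁ cos δ + cos φ₁ sin δ cos θ = -0.024968, so φ₂ = -1.431°.
For the longitude increment, Δλ = atan2( sin θ sin δ cos φ₁, cos δ − sin φ₁ sin φ₂ ) = atan2(-0.925968, 0.331332) = -70.312°.
λ₂ = λ₁ + Δλ = -176.741°.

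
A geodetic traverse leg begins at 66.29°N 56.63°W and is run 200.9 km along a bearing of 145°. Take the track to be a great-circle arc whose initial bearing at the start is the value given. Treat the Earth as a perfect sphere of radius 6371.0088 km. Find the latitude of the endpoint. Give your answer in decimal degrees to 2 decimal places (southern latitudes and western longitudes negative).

The arc subtends δ = 200.9/6371.0088 = 0.031533 rad at the centre.
Converting: φ₁ = 1.156979 rad, θ = 2.530727 rad.
sin φ₂ = sin φ₁ cos δ + cos φ₁ sin δ cos θ = (0.915592)(0.999503) + (0.402108)(0.031528)(-0.819152) = 0.904752
φ₂ = asin(0.904752) = 1.130798 rad = 64.79°.
Δλ = atan2( sin θ sin δ cos φ₁ , cos δ − sin φ₁ sin φ₂ ) = atan2(0.007272, 0.171119) = 0.042469 rad = 2.43°.
λ₂ = -56.63° + 2.43° = -54.20°.

latitude 64.79°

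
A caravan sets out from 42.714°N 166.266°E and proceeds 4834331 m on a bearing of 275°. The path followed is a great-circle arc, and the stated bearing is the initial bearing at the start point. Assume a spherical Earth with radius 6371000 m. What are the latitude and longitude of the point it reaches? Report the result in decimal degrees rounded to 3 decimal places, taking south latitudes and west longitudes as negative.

latitude 32.432°, longitude 111.964°

δ = 4834331/6371000 = 0.758803 rad (43.4762°).
With φ₁ = 42.714° = 0.745500 rad and θ = 275° = 4.799655 rad:
Destination latitude: φ₂ = arcsin( sin φ₁ cos δ + cos φ₁ sin δ cos θ ) = arcsin(0.536305) = 32.432°.
For the longitude increment, Δλ = atan2( sin θ sin δ cos φ₁, cos δ − sin φ₁ sin φ₂ ) = atan2(-0.503622, 0.361864) = -54.302°.
λ₂ = 166.266° + -54.302° = 111.964°.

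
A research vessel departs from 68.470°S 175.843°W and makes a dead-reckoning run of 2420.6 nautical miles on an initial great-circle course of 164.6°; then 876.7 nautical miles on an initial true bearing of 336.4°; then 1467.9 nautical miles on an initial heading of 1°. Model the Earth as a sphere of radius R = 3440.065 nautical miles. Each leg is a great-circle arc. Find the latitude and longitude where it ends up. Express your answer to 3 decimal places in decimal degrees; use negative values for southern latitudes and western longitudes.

Apply the spherical direct solution leg by leg, carrying full precision between legs.
Leg 1: from (-68.470°, -175.843°), δ = 2420.6/3440.065 = 0.703649 rad, θ = 164.6° → φ = -69.752°, λ = -25.608°.
Leg 2: from (-69.752°, -25.608°), δ = 876.7/3440.065 = 0.254850 rad, θ = 336.4° → φ = -55.888°, λ = -35.976°.
Leg 3: from (-55.888°, -35.976°), δ = 1467.9/3440.065 = 0.426707 rad, θ = 1° → φ = -31.442°, λ = -35.491°.

latitude -31.442°, longitude -35.491°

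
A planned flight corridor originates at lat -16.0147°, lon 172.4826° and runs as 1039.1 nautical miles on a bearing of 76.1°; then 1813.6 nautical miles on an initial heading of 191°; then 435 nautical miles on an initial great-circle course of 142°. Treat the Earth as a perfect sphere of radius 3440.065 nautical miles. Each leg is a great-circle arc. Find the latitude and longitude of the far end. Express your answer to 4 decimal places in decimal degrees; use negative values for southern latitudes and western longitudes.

latitude -46.2834°, longitude -171.2240°

Apply the spherical direct solution leg by leg, carrying full precision between legs.
Leg 1: from (-16.0147°, 172.4826°), δ = 1039.1/3440.065 = 0.302058 rad, θ = 76.1° → φ = -11.2274°, λ = -170.3953°.
Leg 2: from (-11.2274°, -170.3953°), δ = 1813.6/3440.065 = 0.527199 rad, θ = 191° → φ = -40.7444°, λ = -177.6748°.
Leg 3: from (-40.7444°, -177.6748°), δ = 435/3440.065 = 0.126451 rad, θ = 142° → φ = -46.2834°, λ = -171.2240°.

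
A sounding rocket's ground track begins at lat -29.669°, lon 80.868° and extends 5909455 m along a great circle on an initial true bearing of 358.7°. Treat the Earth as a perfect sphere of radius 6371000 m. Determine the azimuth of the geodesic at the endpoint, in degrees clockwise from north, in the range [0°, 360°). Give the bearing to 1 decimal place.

Central angle δ = d/R = 0.927555 rad.
With φ₁ = -29.669° = -0.517822 rad and θ = 358.7° = 6.260496 rad:
Destination latitude: φ₂ = arcsin( sin φ₁ cos δ + cos φ₁ sin δ cos θ ) = arcsin(0.398186) = 23.465°.
Δλ = atan2( sin θ sin δ cos φ₁ , cos δ − sin φ₁ sin φ₂ ) = atan2(-0.015773, 0.796889) = -0.019791 rad = -1.134°.
Hence λ₂ = 80.868° + -1.134° = 79.734°.
The forward bearing on arrival equals the back-azimuth from the destination plus 180°.
Back-azimuth from P₂ (23.5°, 79.7°) to P₁ (-29.7°, 80.9°), with Δλ' = λ₁ − λ₂ = 1.1°: atan2( sin Δλ' cos φ₁ , cos φ₂ sin φ₁ − sin φ₂ cos φ₁ cos Δλ' ) = 178.8°.
Final bearing = (178.8° + 180°) mod 360° = 358.8°.

final bearing 358.8°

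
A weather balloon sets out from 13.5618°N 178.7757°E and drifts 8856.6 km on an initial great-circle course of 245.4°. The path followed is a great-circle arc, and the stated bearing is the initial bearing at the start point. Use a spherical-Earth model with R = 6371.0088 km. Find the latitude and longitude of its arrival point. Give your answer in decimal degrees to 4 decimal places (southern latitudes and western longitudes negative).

The arc subtends δ = 8856.6/6371.0088 = 1.390141 rad at the centre.
Converting: φ₁ = 0.236698 rad, θ = 4.283038 rad.
Destination latitude: φ₂ = arcsin( sin φ₁ cos δ + cos φ₁ sin δ cos θ ) = arcsin(-0.355956) = -20.8520°.
Then Δλ = atan2(-0.869500, 0.263144) = -1.276921 rad, from sin θ sin δ cos φ₁ over cos δ − sin φ₁ sin φ₂.
λ₂ = λ₁ + Δλ = 105.6135°.

latitude -20.8520°, longitude 105.6135°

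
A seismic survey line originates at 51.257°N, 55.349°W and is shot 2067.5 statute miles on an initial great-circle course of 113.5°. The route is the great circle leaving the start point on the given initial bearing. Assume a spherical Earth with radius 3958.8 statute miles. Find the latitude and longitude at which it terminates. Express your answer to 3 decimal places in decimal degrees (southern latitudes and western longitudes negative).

The arc subtends δ = 2067.5/3958.8 = 0.522254 rad at the centre.
With φ₁ = 51.257° = 0.894603 rad and θ = 113.5° = 1.980949 rad:
Applying the spherical law of cosines for sides, sin φ₂ = sin φ₁ cos δ + cos φ₁ sin δ cos θ = 0.551506, so φ₂ = 33.470°.
For the longitude increment, Δλ = atan2( sin θ sin δ cos φ₁, cos δ − sin φ₁ sin φ₂ ) = atan2(0.286292, 0.436544) = 33.258°.
λ₂ = λ₁ + Δλ = -22.091°.

latitude 33.470°, longitude -22.091°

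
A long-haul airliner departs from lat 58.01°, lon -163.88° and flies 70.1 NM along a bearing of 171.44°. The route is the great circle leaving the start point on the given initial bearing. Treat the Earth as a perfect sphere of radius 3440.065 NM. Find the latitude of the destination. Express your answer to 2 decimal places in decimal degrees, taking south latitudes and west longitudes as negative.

Angular distance δ = d/R = 70.1 / 3440.065 = 0.020378 rad.
Start latitude φ₁ = 1.012465 rad; initial bearing θ = 2.992192 rad.
sin φ₂ = sin φ₁ cos δ + cos φ₁ sin δ cos θ = (0.848141)(0.999792) + (0.529771)(0.020376)(-0.988861) = 0.837290
φ₂ = asin(0.837290) = 0.992308 rad = 56.86°.
Then Δλ = atan2(0.001607, 0.289653) = 0.005547 rad, from sin θ sin δ cos φ₁ over cos δ − sin φ₁ sin φ₂.
λ₂ = λ₁ + Δλ = -163.56°.

latitude 56.86°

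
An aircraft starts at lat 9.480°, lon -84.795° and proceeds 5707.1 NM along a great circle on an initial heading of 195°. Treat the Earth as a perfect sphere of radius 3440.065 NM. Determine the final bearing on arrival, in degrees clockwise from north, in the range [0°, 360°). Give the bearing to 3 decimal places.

Central angle δ = d/R = 1.659009 rad.
Start latitude φ₁ = 0.165457 rad; initial bearing θ = 3.403392 rad.
Applying the spherical law of cosines for sides, sin φ₂ = sin φ₁ cos δ + cos φ₁ sin δ cos θ = -0.963540, so φ₂ = -74.481°.
For the longitude increment, Δλ = atan2( sin θ sin δ cos φ₁, cos δ − sin φ₁ sin φ₂ ) = atan2(-0.254292, 0.070600) = -74.484°.
λ₂ = λ₁ + Δλ = -159.279°.
The forward bearing on arrival equals the back-azimuth from the destination plus 180°.
Back-azimuth from P₂ (-74.481°, -159.279°) to P₁ (9.480°, -84.795°), with Δλ' = λ₁ − λ₂ = 74.484°: atan2( sin Δλ' cos φ₁ , cos φ₂ sin φ₁ − sin φ₂ cos φ₁ cos Δλ' ) = 72.574°.
Final bearing = (72.574° + 180°) mod 360° = 252.574°.

final bearing 252.574°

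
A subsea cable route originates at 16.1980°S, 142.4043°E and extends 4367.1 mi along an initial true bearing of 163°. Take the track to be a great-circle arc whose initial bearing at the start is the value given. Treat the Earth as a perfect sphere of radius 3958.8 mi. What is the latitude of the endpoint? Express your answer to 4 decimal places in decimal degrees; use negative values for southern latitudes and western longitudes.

latitude -70.9950°

Angular distance δ = d/R = 4367.1 / 3958.8 = 1.103137 rad.
Converting: φ₁ = -0.282708 rad, θ = 2.844887 rad.
Applying the spherical law of cosines for sides, sin φ₂ = sin φ₁ cos δ + cos φ₁ sin δ cos θ = -0.945490, so φ₂ = -70.9950°.
Δλ = atan2( sin θ sin δ cos φ₁ , cos δ − sin φ₁ sin φ₂ ) = atan2(0.250619, 0.187046) = 0.929643 rad = 53.2646°.
λ₂ = 142.4043° + 53.2646° = 195.6689°, normalized to (−180°, 180°] → -164.3311°.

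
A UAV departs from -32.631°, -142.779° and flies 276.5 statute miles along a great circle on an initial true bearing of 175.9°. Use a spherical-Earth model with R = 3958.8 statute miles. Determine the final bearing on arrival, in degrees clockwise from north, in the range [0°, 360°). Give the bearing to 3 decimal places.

δ = 276.5/3958.8 = 0.069844 rad (4.0018°).
Start latitude φ₁ = -0.569518 rad; initial bearing θ = 3.070034 rad.
Applying the spherical law of cosines for sides, sin φ₂ = sin φ₁ cos δ + cos φ₁ sin δ cos θ = -0.596534, so φ₂ = -36.622°.
Δλ = atan2( sin θ sin δ cos φ₁ , cos δ − sin φ₁ sin φ₂ ) = atan2(0.004202, 0.675895) = 0.006217 rad = 0.356°.
λ₂ = -142.779° + 0.356° = -142.423°.
The forward bearing on arrival equals the back-azimuth from the destination plus 180°.
Back-azimuth from P₂ (-36.622°, -142.423°) to P₁ (-32.631°, -142.779°), with Δλ' = λ₁ − λ₂ = -0.356°: atan2( sin Δλ' cos φ₁ , cos φ₂ sin φ₁ − sin φ₂ cos φ₁ cos Δλ' ) = 355.697°.
Final bearing = (355.697° + 180°) mod 360° = 175.697°.

final bearing 175.697°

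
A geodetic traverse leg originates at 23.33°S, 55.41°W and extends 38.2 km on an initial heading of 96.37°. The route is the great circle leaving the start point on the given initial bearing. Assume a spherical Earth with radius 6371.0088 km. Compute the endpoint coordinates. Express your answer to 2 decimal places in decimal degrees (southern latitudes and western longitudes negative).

Angular distance δ = d/R = 38.2 / 6371.0088 = 0.005996 rad.
Start latitude φ₁ = -0.407185 rad; initial bearing θ = 1.681974 rad.
sin φ₂ = sin φ₁ cos δ + cos φ₁ sin δ cos θ = (-0.396026)(0.999982) + (0.918239)(0.005996)(-0.110949) = -0.396630
φ₂ = asin(-0.396630) = -0.407843 rad = -23.37°.
For the longitude increment, Δλ = atan2( sin θ sin δ cos φ₁, cos δ − sin φ₁ sin φ₂ ) = atan2(0.005472, 0.842906) = 0.37°.
λ₂ = λ₁ + Δλ = -55.04°.

latitude -23.37°, longitude -55.04°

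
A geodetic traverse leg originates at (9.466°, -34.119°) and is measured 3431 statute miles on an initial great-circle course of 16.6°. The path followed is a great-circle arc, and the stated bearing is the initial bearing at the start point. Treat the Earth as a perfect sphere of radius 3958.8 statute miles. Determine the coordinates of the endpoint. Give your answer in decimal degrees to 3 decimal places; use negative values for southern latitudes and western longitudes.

latitude 55.785°, longitude -11.336°

Angular distance δ = d/R = 3431 / 3958.8 = 0.866677 rad.
With φ₁ = 9.466° = 0.165213 rad and θ = 16.6° = 0.289725 rad:
Applying the spherical law of cosines for sides, sin φ₂ = sin φ₁ cos δ + cos φ₁ sin δ cos θ = 0.826937, so φ₂ = 55.785°.
Δλ = atan2( sin θ sin δ cos φ₁ , cos δ − sin φ₁ sin φ₂ ) = atan2(0.214782, 0.511363) = 0.397643 rad = 22.783°.
λ₂ = λ₁ + Δλ = -11.336°.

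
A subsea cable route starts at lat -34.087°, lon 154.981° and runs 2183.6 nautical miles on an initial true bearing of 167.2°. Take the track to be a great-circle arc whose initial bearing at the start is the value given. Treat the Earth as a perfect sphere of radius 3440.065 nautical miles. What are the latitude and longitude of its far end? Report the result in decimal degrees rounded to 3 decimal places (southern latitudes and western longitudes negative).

δ = 2183.6/3440.065 = 0.634755 rad (36.3688°).
Start latitude φ₁ = -0.594930 rad; initial bearing θ = 2.918191 rad.
sin φ₂ = sin φ₁ cos δ + cos φ₁ sin δ cos θ = (-0.560451)(0.805217) + (0.828188)(0.592981)(-0.975149) = -0.930180
φ₂ = asin(-0.930180) = -1.194902 rad = -68.463°.
For the longitude increment, Δλ = atan2( sin θ sin δ cos φ₁, cos δ − sin φ₁ sin φ₂ ) = atan2(0.108802, 0.283897) = 20.969°.
Hence λ₂ = 154.981° + 20.969° = 175.950°.

latitude -68.463°, longitude 175.950°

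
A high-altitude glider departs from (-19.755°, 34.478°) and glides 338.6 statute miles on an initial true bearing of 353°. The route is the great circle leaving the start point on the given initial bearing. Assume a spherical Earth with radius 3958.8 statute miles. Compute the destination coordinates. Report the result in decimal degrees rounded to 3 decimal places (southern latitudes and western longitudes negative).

Angular distance δ = d/R = 338.6 / 3958.8 = 0.085531 rad.
Converting: φ₁ = -0.344790 rad, θ = 6.161012 rad.
Destination latitude: φ₂ = arcsin( sin φ₁ cos δ + cos φ₁ sin δ cos θ ) = arcsin(-0.256963) = -14.890°.
Δλ = atan2( sin θ sin δ cos φ₁ , cos δ − sin φ₁ sin φ₂ ) = atan2(-0.009798, 0.909491) = -0.010773 rad = -0.617°.
Hence λ₂ = 34.478° + -0.617° = 33.861°.

latitude -14.890°, longitude 33.861°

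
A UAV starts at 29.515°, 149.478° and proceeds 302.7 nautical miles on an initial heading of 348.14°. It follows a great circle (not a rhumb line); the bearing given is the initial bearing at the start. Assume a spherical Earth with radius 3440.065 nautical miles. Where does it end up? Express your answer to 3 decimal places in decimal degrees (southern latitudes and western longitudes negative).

latitude 34.443°, longitude 148.223°

Central angle δ = d/R = 0.087993 rad.
Start latitude φ₁ = 0.515134 rad; initial bearing θ = 6.076189 rad.
Applying the spherical law of cosines for sides, sin φ₂ = sin φ₁ cos δ + cos φ₁ sin δ cos θ = 0.565588, so φ₂ = 34.443°.
Then Δλ = atan2(-0.015717, 0.717494) = -0.021902 rad, from sin θ sin δ cos φ₁ over cos δ − sin φ₁ sin φ₂.
λ₂ = λ₁ + Δλ = 148.223°.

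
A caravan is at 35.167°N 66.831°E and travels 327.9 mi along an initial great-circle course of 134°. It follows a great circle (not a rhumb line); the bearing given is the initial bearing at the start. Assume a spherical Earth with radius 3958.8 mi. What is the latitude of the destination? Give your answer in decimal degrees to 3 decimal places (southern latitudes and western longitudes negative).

Angular distance δ = d/R = 327.9 / 3958.8 = 0.082828 rad.
With φ₁ = 35.167° = 0.613780 rad and θ = 134° = 2.338741 rad:
Applying the spherical law of cosines for sides, sin φ₂ = sin φ₁ cos δ + cos φ₁ sin δ cos θ = 0.527005, so φ₂ = 31.803°.
Then Δλ = atan2(0.048651, 0.693037) = 0.070085 rad, from sin θ sin δ cos φ₁ over cos δ − sin φ₁ sin φ₂.
λ₂ = 66.831° + 4.016° = 70.847°.

latitude 31.803°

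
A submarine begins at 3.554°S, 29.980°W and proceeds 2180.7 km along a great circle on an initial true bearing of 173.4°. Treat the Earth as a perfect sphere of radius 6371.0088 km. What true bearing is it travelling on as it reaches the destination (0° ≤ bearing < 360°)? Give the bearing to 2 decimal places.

The arc subtends δ = 2180.7/6371.0088 = 0.342285 rad at the centre.
With φ₁ = -3.554° = -0.062029 rad and θ = 173.4° = 3.026401 rad:
Destination latitude: φ₂ = arcsin( sin φ₁ cos δ + cos φ₁ sin δ cos θ ) = arcsin(-0.391168) = -23.027°.
For the longitude increment, Δλ = atan2( sin θ sin δ cos φ₁, cos δ − sin φ₁ sin φ₂ ) = atan2(0.038503, 0.917742) = 2.402°.
Hence λ₂ = -29.980° + 2.402° = -27.578°.
The forward bearing on arrival equals the back-azimuth from the destination plus 180°.
Back-azimuth from P₂ (-23.03°, -27.58°) to P₁ (-3.55°, -29.98°), with Δλ' = λ₁ − λ₂ = -2.40°: atan2( sin Δλ' cos φ₁ , cos φ₂ sin φ₁ − sin φ₂ cos φ₁ cos Δλ' ) = 352.84°.
Final bearing = (352.84° + 180°) mod 360° = 172.84°.

final bearing 172.84°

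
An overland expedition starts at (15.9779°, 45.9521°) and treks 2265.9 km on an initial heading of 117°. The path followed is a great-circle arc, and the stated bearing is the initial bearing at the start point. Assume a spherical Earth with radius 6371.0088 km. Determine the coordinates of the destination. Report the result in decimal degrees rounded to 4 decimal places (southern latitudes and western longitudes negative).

Angular distance δ = d/R = 2265.9 / 6371.0088 = 0.355658 rad.
Converting: φ₁ = 0.278867 rad, θ = 2.042035 rad.
Applying the spherical law of cosines for sides, sin φ₂ = sin φ₁ cos δ + cos φ₁ sin δ cos θ = 0.106064, so φ₂ = 6.0885°.
For the longitude increment, Δλ = atan2( sin θ sin δ cos φ₁, cos δ − sin φ₁ sin φ₂ ) = atan2(0.298269, 0.908222) = 18.1807°.
Hence λ₂ = 45.9521° + 18.1807° = 64.1328°.

latitude 6.0885°, longitude 64.1328°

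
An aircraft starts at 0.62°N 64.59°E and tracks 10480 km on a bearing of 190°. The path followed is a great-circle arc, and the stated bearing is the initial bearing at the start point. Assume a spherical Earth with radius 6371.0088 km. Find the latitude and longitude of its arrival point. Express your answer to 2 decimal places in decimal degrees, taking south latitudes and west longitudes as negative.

latitude -79.37°, longitude -45.53°

Angular distance δ = d/R = 10480 / 6371.0088 = 1.644951 rad.
Start latitude φ₁ = 0.010821 rad; initial bearing θ = 3.316126 rad.
sin φ₂ = sin φ₁ cos δ + cos φ₁ sin δ cos θ = (0.010821)(-0.074087) + (0.999941)(0.997252)(-0.984808) = -0.982845
φ₂ = asin(-0.982845) = -1.385303 rad = -79.37°.
For the longitude increment, Δλ = atan2( sin θ sin δ cos φ₁, cos δ − sin φ₁ sin φ₂ ) = atan2(-0.173161, -0.063452) = -110.12°.
λ₂ = 64.59° + -110.12° = -45.53°.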